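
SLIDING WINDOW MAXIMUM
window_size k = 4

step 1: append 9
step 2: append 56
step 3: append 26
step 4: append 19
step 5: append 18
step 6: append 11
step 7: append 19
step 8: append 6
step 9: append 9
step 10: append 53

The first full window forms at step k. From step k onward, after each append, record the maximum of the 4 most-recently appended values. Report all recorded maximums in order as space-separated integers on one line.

Answer: 56 56 26 19 19 19 53

Derivation:
step 1: append 9 -> window=[9] (not full yet)
step 2: append 56 -> window=[9, 56] (not full yet)
step 3: append 26 -> window=[9, 56, 26] (not full yet)
step 4: append 19 -> window=[9, 56, 26, 19] -> max=56
step 5: append 18 -> window=[56, 26, 19, 18] -> max=56
step 6: append 11 -> window=[26, 19, 18, 11] -> max=26
step 7: append 19 -> window=[19, 18, 11, 19] -> max=19
step 8: append 6 -> window=[18, 11, 19, 6] -> max=19
step 9: append 9 -> window=[11, 19, 6, 9] -> max=19
step 10: append 53 -> window=[19, 6, 9, 53] -> max=53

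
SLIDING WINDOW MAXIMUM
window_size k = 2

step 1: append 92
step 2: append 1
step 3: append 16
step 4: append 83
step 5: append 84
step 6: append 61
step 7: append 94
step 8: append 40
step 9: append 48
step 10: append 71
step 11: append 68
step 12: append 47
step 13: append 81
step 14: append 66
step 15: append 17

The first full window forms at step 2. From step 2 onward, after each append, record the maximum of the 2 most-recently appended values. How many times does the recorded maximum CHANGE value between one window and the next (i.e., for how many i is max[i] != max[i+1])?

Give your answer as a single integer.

step 1: append 92 -> window=[92] (not full yet)
step 2: append 1 -> window=[92, 1] -> max=92
step 3: append 16 -> window=[1, 16] -> max=16
step 4: append 83 -> window=[16, 83] -> max=83
step 5: append 84 -> window=[83, 84] -> max=84
step 6: append 61 -> window=[84, 61] -> max=84
step 7: append 94 -> window=[61, 94] -> max=94
step 8: append 40 -> window=[94, 40] -> max=94
step 9: append 48 -> window=[40, 48] -> max=48
step 10: append 71 -> window=[48, 71] -> max=71
step 11: append 68 -> window=[71, 68] -> max=71
step 12: append 47 -> window=[68, 47] -> max=68
step 13: append 81 -> window=[47, 81] -> max=81
step 14: append 66 -> window=[81, 66] -> max=81
step 15: append 17 -> window=[66, 17] -> max=66
Recorded maximums: 92 16 83 84 84 94 94 48 71 71 68 81 81 66
Changes between consecutive maximums: 9

Answer: 9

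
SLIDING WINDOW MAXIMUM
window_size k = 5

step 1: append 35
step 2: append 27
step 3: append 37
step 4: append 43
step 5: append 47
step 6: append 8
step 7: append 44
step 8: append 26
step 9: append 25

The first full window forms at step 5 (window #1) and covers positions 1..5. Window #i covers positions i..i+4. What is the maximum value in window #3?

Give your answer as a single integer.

step 1: append 35 -> window=[35] (not full yet)
step 2: append 27 -> window=[35, 27] (not full yet)
step 3: append 37 -> window=[35, 27, 37] (not full yet)
step 4: append 43 -> window=[35, 27, 37, 43] (not full yet)
step 5: append 47 -> window=[35, 27, 37, 43, 47] -> max=47
step 6: append 8 -> window=[27, 37, 43, 47, 8] -> max=47
step 7: append 44 -> window=[37, 43, 47, 8, 44] -> max=47
Window #3 max = 47

Answer: 47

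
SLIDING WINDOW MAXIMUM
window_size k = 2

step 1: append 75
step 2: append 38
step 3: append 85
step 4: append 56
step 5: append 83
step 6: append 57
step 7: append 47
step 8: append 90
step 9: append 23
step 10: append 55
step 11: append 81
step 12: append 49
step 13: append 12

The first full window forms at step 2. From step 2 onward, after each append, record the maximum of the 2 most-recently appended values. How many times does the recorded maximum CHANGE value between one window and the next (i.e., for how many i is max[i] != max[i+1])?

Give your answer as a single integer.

Answer: 7

Derivation:
step 1: append 75 -> window=[75] (not full yet)
step 2: append 38 -> window=[75, 38] -> max=75
step 3: append 85 -> window=[38, 85] -> max=85
step 4: append 56 -> window=[85, 56] -> max=85
step 5: append 83 -> window=[56, 83] -> max=83
step 6: append 57 -> window=[83, 57] -> max=83
step 7: append 47 -> window=[57, 47] -> max=57
step 8: append 90 -> window=[47, 90] -> max=90
step 9: append 23 -> window=[90, 23] -> max=90
step 10: append 55 -> window=[23, 55] -> max=55
step 11: append 81 -> window=[55, 81] -> max=81
step 12: append 49 -> window=[81, 49] -> max=81
step 13: append 12 -> window=[49, 12] -> max=49
Recorded maximums: 75 85 85 83 83 57 90 90 55 81 81 49
Changes between consecutive maximums: 7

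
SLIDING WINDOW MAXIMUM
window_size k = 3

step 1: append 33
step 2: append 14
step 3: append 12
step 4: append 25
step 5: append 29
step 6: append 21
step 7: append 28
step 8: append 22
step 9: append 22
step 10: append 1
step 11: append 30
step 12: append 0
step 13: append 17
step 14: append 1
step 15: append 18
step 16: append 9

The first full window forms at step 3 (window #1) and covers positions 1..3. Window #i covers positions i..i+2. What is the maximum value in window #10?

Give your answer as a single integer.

Answer: 30

Derivation:
step 1: append 33 -> window=[33] (not full yet)
step 2: append 14 -> window=[33, 14] (not full yet)
step 3: append 12 -> window=[33, 14, 12] -> max=33
step 4: append 25 -> window=[14, 12, 25] -> max=25
step 5: append 29 -> window=[12, 25, 29] -> max=29
step 6: append 21 -> window=[25, 29, 21] -> max=29
step 7: append 28 -> window=[29, 21, 28] -> max=29
step 8: append 22 -> window=[21, 28, 22] -> max=28
step 9: append 22 -> window=[28, 22, 22] -> max=28
step 10: append 1 -> window=[22, 22, 1] -> max=22
step 11: append 30 -> window=[22, 1, 30] -> max=30
step 12: append 0 -> window=[1, 30, 0] -> max=30
Window #10 max = 30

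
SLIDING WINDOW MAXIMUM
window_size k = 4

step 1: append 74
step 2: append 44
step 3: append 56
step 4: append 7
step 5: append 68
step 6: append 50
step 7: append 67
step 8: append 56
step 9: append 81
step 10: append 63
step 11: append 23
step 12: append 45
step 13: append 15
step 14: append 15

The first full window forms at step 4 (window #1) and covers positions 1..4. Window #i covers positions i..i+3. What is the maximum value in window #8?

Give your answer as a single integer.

Answer: 81

Derivation:
step 1: append 74 -> window=[74] (not full yet)
step 2: append 44 -> window=[74, 44] (not full yet)
step 3: append 56 -> window=[74, 44, 56] (not full yet)
step 4: append 7 -> window=[74, 44, 56, 7] -> max=74
step 5: append 68 -> window=[44, 56, 7, 68] -> max=68
step 6: append 50 -> window=[56, 7, 68, 50] -> max=68
step 7: append 67 -> window=[7, 68, 50, 67] -> max=68
step 8: append 56 -> window=[68, 50, 67, 56] -> max=68
step 9: append 81 -> window=[50, 67, 56, 81] -> max=81
step 10: append 63 -> window=[67, 56, 81, 63] -> max=81
step 11: append 23 -> window=[56, 81, 63, 23] -> max=81
Window #8 max = 81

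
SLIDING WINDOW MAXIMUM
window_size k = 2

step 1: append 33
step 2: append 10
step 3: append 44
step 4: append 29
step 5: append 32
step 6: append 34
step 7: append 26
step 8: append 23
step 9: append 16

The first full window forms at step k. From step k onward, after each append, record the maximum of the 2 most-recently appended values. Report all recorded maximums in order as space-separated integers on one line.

Answer: 33 44 44 32 34 34 26 23

Derivation:
step 1: append 33 -> window=[33] (not full yet)
step 2: append 10 -> window=[33, 10] -> max=33
step 3: append 44 -> window=[10, 44] -> max=44
step 4: append 29 -> window=[44, 29] -> max=44
step 5: append 32 -> window=[29, 32] -> max=32
step 6: append 34 -> window=[32, 34] -> max=34
step 7: append 26 -> window=[34, 26] -> max=34
step 8: append 23 -> window=[26, 23] -> max=26
step 9: append 16 -> window=[23, 16] -> max=23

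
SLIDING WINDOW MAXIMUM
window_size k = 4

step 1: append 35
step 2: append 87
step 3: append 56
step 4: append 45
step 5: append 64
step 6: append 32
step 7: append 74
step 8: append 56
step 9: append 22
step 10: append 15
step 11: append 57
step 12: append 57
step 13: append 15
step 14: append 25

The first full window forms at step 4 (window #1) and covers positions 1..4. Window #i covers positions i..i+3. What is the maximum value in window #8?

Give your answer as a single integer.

Answer: 57

Derivation:
step 1: append 35 -> window=[35] (not full yet)
step 2: append 87 -> window=[35, 87] (not full yet)
step 3: append 56 -> window=[35, 87, 56] (not full yet)
step 4: append 45 -> window=[35, 87, 56, 45] -> max=87
step 5: append 64 -> window=[87, 56, 45, 64] -> max=87
step 6: append 32 -> window=[56, 45, 64, 32] -> max=64
step 7: append 74 -> window=[45, 64, 32, 74] -> max=74
step 8: append 56 -> window=[64, 32, 74, 56] -> max=74
step 9: append 22 -> window=[32, 74, 56, 22] -> max=74
step 10: append 15 -> window=[74, 56, 22, 15] -> max=74
step 11: append 57 -> window=[56, 22, 15, 57] -> max=57
Window #8 max = 57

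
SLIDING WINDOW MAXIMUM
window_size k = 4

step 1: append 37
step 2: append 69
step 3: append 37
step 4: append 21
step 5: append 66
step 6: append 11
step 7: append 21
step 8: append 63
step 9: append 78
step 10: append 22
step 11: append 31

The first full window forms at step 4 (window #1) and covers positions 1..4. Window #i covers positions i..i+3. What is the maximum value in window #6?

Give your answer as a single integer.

Answer: 78

Derivation:
step 1: append 37 -> window=[37] (not full yet)
step 2: append 69 -> window=[37, 69] (not full yet)
step 3: append 37 -> window=[37, 69, 37] (not full yet)
step 4: append 21 -> window=[37, 69, 37, 21] -> max=69
step 5: append 66 -> window=[69, 37, 21, 66] -> max=69
step 6: append 11 -> window=[37, 21, 66, 11] -> max=66
step 7: append 21 -> window=[21, 66, 11, 21] -> max=66
step 8: append 63 -> window=[66, 11, 21, 63] -> max=66
step 9: append 78 -> window=[11, 21, 63, 78] -> max=78
Window #6 max = 78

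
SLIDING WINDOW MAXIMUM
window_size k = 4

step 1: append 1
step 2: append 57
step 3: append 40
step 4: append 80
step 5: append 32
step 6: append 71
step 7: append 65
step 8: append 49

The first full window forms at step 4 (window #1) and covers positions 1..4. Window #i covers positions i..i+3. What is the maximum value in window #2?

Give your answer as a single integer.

step 1: append 1 -> window=[1] (not full yet)
step 2: append 57 -> window=[1, 57] (not full yet)
step 3: append 40 -> window=[1, 57, 40] (not full yet)
step 4: append 80 -> window=[1, 57, 40, 80] -> max=80
step 5: append 32 -> window=[57, 40, 80, 32] -> max=80
Window #2 max = 80

Answer: 80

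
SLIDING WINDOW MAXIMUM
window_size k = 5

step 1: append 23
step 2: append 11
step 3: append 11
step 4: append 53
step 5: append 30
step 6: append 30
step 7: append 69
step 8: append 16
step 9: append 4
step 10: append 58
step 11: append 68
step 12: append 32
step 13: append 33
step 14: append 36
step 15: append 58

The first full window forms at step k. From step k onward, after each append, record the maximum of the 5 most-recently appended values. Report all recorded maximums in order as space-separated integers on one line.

Answer: 53 53 69 69 69 69 69 68 68 68 68

Derivation:
step 1: append 23 -> window=[23] (not full yet)
step 2: append 11 -> window=[23, 11] (not full yet)
step 3: append 11 -> window=[23, 11, 11] (not full yet)
step 4: append 53 -> window=[23, 11, 11, 53] (not full yet)
step 5: append 30 -> window=[23, 11, 11, 53, 30] -> max=53
step 6: append 30 -> window=[11, 11, 53, 30, 30] -> max=53
step 7: append 69 -> window=[11, 53, 30, 30, 69] -> max=69
step 8: append 16 -> window=[53, 30, 30, 69, 16] -> max=69
step 9: append 4 -> window=[30, 30, 69, 16, 4] -> max=69
step 10: append 58 -> window=[30, 69, 16, 4, 58] -> max=69
step 11: append 68 -> window=[69, 16, 4, 58, 68] -> max=69
step 12: append 32 -> window=[16, 4, 58, 68, 32] -> max=68
step 13: append 33 -> window=[4, 58, 68, 32, 33] -> max=68
step 14: append 36 -> window=[58, 68, 32, 33, 36] -> max=68
step 15: append 58 -> window=[68, 32, 33, 36, 58] -> max=68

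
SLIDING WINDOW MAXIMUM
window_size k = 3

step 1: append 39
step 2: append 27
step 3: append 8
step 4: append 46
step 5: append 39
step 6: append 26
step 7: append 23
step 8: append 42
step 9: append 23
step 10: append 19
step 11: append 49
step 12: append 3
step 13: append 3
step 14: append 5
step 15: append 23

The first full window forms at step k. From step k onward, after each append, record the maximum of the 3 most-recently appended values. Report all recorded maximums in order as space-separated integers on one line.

step 1: append 39 -> window=[39] (not full yet)
step 2: append 27 -> window=[39, 27] (not full yet)
step 3: append 8 -> window=[39, 27, 8] -> max=39
step 4: append 46 -> window=[27, 8, 46] -> max=46
step 5: append 39 -> window=[8, 46, 39] -> max=46
step 6: append 26 -> window=[46, 39, 26] -> max=46
step 7: append 23 -> window=[39, 26, 23] -> max=39
step 8: append 42 -> window=[26, 23, 42] -> max=42
step 9: append 23 -> window=[23, 42, 23] -> max=42
step 10: append 19 -> window=[42, 23, 19] -> max=42
step 11: append 49 -> window=[23, 19, 49] -> max=49
step 12: append 3 -> window=[19, 49, 3] -> max=49
step 13: append 3 -> window=[49, 3, 3] -> max=49
step 14: append 5 -> window=[3, 3, 5] -> max=5
step 15: append 23 -> window=[3, 5, 23] -> max=23

Answer: 39 46 46 46 39 42 42 42 49 49 49 5 23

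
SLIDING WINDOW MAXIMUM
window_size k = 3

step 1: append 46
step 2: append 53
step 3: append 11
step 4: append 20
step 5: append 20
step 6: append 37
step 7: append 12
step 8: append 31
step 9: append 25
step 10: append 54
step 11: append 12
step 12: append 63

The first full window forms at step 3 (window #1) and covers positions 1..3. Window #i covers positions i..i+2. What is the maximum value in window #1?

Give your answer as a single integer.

Answer: 53

Derivation:
step 1: append 46 -> window=[46] (not full yet)
step 2: append 53 -> window=[46, 53] (not full yet)
step 3: append 11 -> window=[46, 53, 11] -> max=53
Window #1 max = 53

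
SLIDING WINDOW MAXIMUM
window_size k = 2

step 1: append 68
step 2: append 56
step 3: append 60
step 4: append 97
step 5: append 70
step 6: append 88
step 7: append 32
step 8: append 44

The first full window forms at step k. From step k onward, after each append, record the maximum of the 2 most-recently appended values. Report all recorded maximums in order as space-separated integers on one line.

step 1: append 68 -> window=[68] (not full yet)
step 2: append 56 -> window=[68, 56] -> max=68
step 3: append 60 -> window=[56, 60] -> max=60
step 4: append 97 -> window=[60, 97] -> max=97
step 5: append 70 -> window=[97, 70] -> max=97
step 6: append 88 -> window=[70, 88] -> max=88
step 7: append 32 -> window=[88, 32] -> max=88
step 8: append 44 -> window=[32, 44] -> max=44

Answer: 68 60 97 97 88 88 44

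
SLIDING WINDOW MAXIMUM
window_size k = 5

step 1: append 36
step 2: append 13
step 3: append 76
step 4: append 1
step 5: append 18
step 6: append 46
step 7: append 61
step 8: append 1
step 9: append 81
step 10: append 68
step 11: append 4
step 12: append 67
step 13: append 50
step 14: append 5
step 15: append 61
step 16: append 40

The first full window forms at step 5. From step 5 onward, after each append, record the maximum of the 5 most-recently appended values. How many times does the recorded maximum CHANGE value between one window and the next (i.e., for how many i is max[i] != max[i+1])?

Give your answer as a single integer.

Answer: 4

Derivation:
step 1: append 36 -> window=[36] (not full yet)
step 2: append 13 -> window=[36, 13] (not full yet)
step 3: append 76 -> window=[36, 13, 76] (not full yet)
step 4: append 1 -> window=[36, 13, 76, 1] (not full yet)
step 5: append 18 -> window=[36, 13, 76, 1, 18] -> max=76
step 6: append 46 -> window=[13, 76, 1, 18, 46] -> max=76
step 7: append 61 -> window=[76, 1, 18, 46, 61] -> max=76
step 8: append 1 -> window=[1, 18, 46, 61, 1] -> max=61
step 9: append 81 -> window=[18, 46, 61, 1, 81] -> max=81
step 10: append 68 -> window=[46, 61, 1, 81, 68] -> max=81
step 11: append 4 -> window=[61, 1, 81, 68, 4] -> max=81
step 12: append 67 -> window=[1, 81, 68, 4, 67] -> max=81
step 13: append 50 -> window=[81, 68, 4, 67, 50] -> max=81
step 14: append 5 -> window=[68, 4, 67, 50, 5] -> max=68
step 15: append 61 -> window=[4, 67, 50, 5, 61] -> max=67
step 16: append 40 -> window=[67, 50, 5, 61, 40] -> max=67
Recorded maximums: 76 76 76 61 81 81 81 81 81 68 67 67
Changes between consecutive maximums: 4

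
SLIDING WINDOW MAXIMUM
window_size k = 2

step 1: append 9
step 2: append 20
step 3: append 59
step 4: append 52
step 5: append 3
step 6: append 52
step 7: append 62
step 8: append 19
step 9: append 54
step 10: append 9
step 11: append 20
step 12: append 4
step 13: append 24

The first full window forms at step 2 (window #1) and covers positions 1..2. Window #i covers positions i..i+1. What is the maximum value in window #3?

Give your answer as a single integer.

Answer: 59

Derivation:
step 1: append 9 -> window=[9] (not full yet)
step 2: append 20 -> window=[9, 20] -> max=20
step 3: append 59 -> window=[20, 59] -> max=59
step 4: append 52 -> window=[59, 52] -> max=59
Window #3 max = 59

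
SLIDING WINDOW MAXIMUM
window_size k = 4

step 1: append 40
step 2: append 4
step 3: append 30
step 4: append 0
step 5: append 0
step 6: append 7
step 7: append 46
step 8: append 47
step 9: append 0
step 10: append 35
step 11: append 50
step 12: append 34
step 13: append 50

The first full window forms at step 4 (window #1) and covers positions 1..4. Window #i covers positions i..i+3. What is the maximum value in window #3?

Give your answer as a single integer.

step 1: append 40 -> window=[40] (not full yet)
step 2: append 4 -> window=[40, 4] (not full yet)
step 3: append 30 -> window=[40, 4, 30] (not full yet)
step 4: append 0 -> window=[40, 4, 30, 0] -> max=40
step 5: append 0 -> window=[4, 30, 0, 0] -> max=30
step 6: append 7 -> window=[30, 0, 0, 7] -> max=30
Window #3 max = 30

Answer: 30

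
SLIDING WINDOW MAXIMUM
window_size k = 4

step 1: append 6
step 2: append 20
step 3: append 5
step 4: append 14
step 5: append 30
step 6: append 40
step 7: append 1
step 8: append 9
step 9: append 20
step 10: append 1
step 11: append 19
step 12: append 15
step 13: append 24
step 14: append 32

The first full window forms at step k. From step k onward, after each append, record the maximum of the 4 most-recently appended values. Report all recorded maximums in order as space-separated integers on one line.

Answer: 20 30 40 40 40 40 20 20 20 24 32

Derivation:
step 1: append 6 -> window=[6] (not full yet)
step 2: append 20 -> window=[6, 20] (not full yet)
step 3: append 5 -> window=[6, 20, 5] (not full yet)
step 4: append 14 -> window=[6, 20, 5, 14] -> max=20
step 5: append 30 -> window=[20, 5, 14, 30] -> max=30
step 6: append 40 -> window=[5, 14, 30, 40] -> max=40
step 7: append 1 -> window=[14, 30, 40, 1] -> max=40
step 8: append 9 -> window=[30, 40, 1, 9] -> max=40
step 9: append 20 -> window=[40, 1, 9, 20] -> max=40
step 10: append 1 -> window=[1, 9, 20, 1] -> max=20
step 11: append 19 -> window=[9, 20, 1, 19] -> max=20
step 12: append 15 -> window=[20, 1, 19, 15] -> max=20
step 13: append 24 -> window=[1, 19, 15, 24] -> max=24
step 14: append 32 -> window=[19, 15, 24, 32] -> max=32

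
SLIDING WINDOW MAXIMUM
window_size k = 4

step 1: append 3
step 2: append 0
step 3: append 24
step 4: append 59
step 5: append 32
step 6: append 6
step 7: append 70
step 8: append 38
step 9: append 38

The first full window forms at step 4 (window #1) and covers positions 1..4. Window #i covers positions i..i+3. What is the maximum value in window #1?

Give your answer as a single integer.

Answer: 59

Derivation:
step 1: append 3 -> window=[3] (not full yet)
step 2: append 0 -> window=[3, 0] (not full yet)
step 3: append 24 -> window=[3, 0, 24] (not full yet)
step 4: append 59 -> window=[3, 0, 24, 59] -> max=59
Window #1 max = 59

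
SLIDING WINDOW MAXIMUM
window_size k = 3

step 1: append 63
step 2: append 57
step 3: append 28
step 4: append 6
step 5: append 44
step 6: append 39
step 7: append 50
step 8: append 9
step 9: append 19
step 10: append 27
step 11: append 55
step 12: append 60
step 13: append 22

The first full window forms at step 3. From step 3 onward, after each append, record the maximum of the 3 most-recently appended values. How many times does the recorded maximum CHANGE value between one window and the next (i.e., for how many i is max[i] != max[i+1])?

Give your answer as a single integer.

step 1: append 63 -> window=[63] (not full yet)
step 2: append 57 -> window=[63, 57] (not full yet)
step 3: append 28 -> window=[63, 57, 28] -> max=63
step 4: append 6 -> window=[57, 28, 6] -> max=57
step 5: append 44 -> window=[28, 6, 44] -> max=44
step 6: append 39 -> window=[6, 44, 39] -> max=44
step 7: append 50 -> window=[44, 39, 50] -> max=50
step 8: append 9 -> window=[39, 50, 9] -> max=50
step 9: append 19 -> window=[50, 9, 19] -> max=50
step 10: append 27 -> window=[9, 19, 27] -> max=27
step 11: append 55 -> window=[19, 27, 55] -> max=55
step 12: append 60 -> window=[27, 55, 60] -> max=60
step 13: append 22 -> window=[55, 60, 22] -> max=60
Recorded maximums: 63 57 44 44 50 50 50 27 55 60 60
Changes between consecutive maximums: 6

Answer: 6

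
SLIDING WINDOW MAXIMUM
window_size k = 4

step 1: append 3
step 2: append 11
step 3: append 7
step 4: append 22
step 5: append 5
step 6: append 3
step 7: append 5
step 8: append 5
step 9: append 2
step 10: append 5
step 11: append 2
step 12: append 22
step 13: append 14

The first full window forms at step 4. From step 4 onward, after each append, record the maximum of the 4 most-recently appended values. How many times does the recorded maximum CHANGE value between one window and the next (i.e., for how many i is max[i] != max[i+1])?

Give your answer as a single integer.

step 1: append 3 -> window=[3] (not full yet)
step 2: append 11 -> window=[3, 11] (not full yet)
step 3: append 7 -> window=[3, 11, 7] (not full yet)
step 4: append 22 -> window=[3, 11, 7, 22] -> max=22
step 5: append 5 -> window=[11, 7, 22, 5] -> max=22
step 6: append 3 -> window=[7, 22, 5, 3] -> max=22
step 7: append 5 -> window=[22, 5, 3, 5] -> max=22
step 8: append 5 -> window=[5, 3, 5, 5] -> max=5
step 9: append 2 -> window=[3, 5, 5, 2] -> max=5
step 10: append 5 -> window=[5, 5, 2, 5] -> max=5
step 11: append 2 -> window=[5, 2, 5, 2] -> max=5
step 12: append 22 -> window=[2, 5, 2, 22] -> max=22
step 13: append 14 -> window=[5, 2, 22, 14] -> max=22
Recorded maximums: 22 22 22 22 5 5 5 5 22 22
Changes between consecutive maximums: 2

Answer: 2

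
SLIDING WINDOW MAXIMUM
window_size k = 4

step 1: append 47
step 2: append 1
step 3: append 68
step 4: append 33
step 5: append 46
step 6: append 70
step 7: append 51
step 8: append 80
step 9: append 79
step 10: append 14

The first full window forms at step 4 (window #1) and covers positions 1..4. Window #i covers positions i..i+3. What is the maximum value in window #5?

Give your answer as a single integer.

Answer: 80

Derivation:
step 1: append 47 -> window=[47] (not full yet)
step 2: append 1 -> window=[47, 1] (not full yet)
step 3: append 68 -> window=[47, 1, 68] (not full yet)
step 4: append 33 -> window=[47, 1, 68, 33] -> max=68
step 5: append 46 -> window=[1, 68, 33, 46] -> max=68
step 6: append 70 -> window=[68, 33, 46, 70] -> max=70
step 7: append 51 -> window=[33, 46, 70, 51] -> max=70
step 8: append 80 -> window=[46, 70, 51, 80] -> max=80
Window #5 max = 80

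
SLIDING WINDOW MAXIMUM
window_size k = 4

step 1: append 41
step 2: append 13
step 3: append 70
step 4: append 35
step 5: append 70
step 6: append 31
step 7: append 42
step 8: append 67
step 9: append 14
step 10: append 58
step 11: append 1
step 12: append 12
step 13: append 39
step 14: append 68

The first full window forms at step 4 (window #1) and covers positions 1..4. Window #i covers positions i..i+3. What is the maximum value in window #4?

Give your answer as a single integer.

step 1: append 41 -> window=[41] (not full yet)
step 2: append 13 -> window=[41, 13] (not full yet)
step 3: append 70 -> window=[41, 13, 70] (not full yet)
step 4: append 35 -> window=[41, 13, 70, 35] -> max=70
step 5: append 70 -> window=[13, 70, 35, 70] -> max=70
step 6: append 31 -> window=[70, 35, 70, 31] -> max=70
step 7: append 42 -> window=[35, 70, 31, 42] -> max=70
Window #4 max = 70

Answer: 70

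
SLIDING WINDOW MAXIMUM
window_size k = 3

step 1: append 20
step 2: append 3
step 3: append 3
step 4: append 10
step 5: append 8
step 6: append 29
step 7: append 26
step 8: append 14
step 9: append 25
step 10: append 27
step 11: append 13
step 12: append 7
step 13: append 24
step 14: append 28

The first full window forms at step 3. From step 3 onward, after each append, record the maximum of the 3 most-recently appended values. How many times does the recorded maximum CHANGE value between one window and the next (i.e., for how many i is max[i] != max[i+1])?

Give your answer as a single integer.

Answer: 6

Derivation:
step 1: append 20 -> window=[20] (not full yet)
step 2: append 3 -> window=[20, 3] (not full yet)
step 3: append 3 -> window=[20, 3, 3] -> max=20
step 4: append 10 -> window=[3, 3, 10] -> max=10
step 5: append 8 -> window=[3, 10, 8] -> max=10
step 6: append 29 -> window=[10, 8, 29] -> max=29
step 7: append 26 -> window=[8, 29, 26] -> max=29
step 8: append 14 -> window=[29, 26, 14] -> max=29
step 9: append 25 -> window=[26, 14, 25] -> max=26
step 10: append 27 -> window=[14, 25, 27] -> max=27
step 11: append 13 -> window=[25, 27, 13] -> max=27
step 12: append 7 -> window=[27, 13, 7] -> max=27
step 13: append 24 -> window=[13, 7, 24] -> max=24
step 14: append 28 -> window=[7, 24, 28] -> max=28
Recorded maximums: 20 10 10 29 29 29 26 27 27 27 24 28
Changes between consecutive maximums: 6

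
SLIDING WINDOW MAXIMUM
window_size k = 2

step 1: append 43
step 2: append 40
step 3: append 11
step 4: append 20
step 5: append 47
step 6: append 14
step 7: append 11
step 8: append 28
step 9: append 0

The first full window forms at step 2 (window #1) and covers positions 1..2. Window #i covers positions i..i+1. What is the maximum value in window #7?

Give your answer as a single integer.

Answer: 28

Derivation:
step 1: append 43 -> window=[43] (not full yet)
step 2: append 40 -> window=[43, 40] -> max=43
step 3: append 11 -> window=[40, 11] -> max=40
step 4: append 20 -> window=[11, 20] -> max=20
step 5: append 47 -> window=[20, 47] -> max=47
step 6: append 14 -> window=[47, 14] -> max=47
step 7: append 11 -> window=[14, 11] -> max=14
step 8: append 28 -> window=[11, 28] -> max=28
Window #7 max = 28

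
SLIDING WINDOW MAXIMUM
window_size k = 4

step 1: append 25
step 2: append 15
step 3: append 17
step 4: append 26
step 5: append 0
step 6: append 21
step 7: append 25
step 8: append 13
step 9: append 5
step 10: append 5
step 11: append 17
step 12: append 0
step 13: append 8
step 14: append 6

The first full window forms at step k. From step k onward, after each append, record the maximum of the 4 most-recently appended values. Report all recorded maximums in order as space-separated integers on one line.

Answer: 26 26 26 26 25 25 25 17 17 17 17

Derivation:
step 1: append 25 -> window=[25] (not full yet)
step 2: append 15 -> window=[25, 15] (not full yet)
step 3: append 17 -> window=[25, 15, 17] (not full yet)
step 4: append 26 -> window=[25, 15, 17, 26] -> max=26
step 5: append 0 -> window=[15, 17, 26, 0] -> max=26
step 6: append 21 -> window=[17, 26, 0, 21] -> max=26
step 7: append 25 -> window=[26, 0, 21, 25] -> max=26
step 8: append 13 -> window=[0, 21, 25, 13] -> max=25
step 9: append 5 -> window=[21, 25, 13, 5] -> max=25
step 10: append 5 -> window=[25, 13, 5, 5] -> max=25
step 11: append 17 -> window=[13, 5, 5, 17] -> max=17
step 12: append 0 -> window=[5, 5, 17, 0] -> max=17
step 13: append 8 -> window=[5, 17, 0, 8] -> max=17
step 14: append 6 -> window=[17, 0, 8, 6] -> max=17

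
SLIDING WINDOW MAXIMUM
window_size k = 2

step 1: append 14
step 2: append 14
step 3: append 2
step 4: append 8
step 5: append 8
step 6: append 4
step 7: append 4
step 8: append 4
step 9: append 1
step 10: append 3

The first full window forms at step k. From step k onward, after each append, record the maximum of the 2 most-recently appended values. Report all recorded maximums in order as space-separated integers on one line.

Answer: 14 14 8 8 8 4 4 4 3

Derivation:
step 1: append 14 -> window=[14] (not full yet)
step 2: append 14 -> window=[14, 14] -> max=14
step 3: append 2 -> window=[14, 2] -> max=14
step 4: append 8 -> window=[2, 8] -> max=8
step 5: append 8 -> window=[8, 8] -> max=8
step 6: append 4 -> window=[8, 4] -> max=8
step 7: append 4 -> window=[4, 4] -> max=4
step 8: append 4 -> window=[4, 4] -> max=4
step 9: append 1 -> window=[4, 1] -> max=4
step 10: append 3 -> window=[1, 3] -> max=3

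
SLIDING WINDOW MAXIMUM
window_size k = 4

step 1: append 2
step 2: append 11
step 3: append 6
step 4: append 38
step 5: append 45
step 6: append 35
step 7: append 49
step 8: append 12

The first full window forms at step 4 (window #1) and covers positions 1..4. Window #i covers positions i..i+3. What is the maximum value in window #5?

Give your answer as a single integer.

step 1: append 2 -> window=[2] (not full yet)
step 2: append 11 -> window=[2, 11] (not full yet)
step 3: append 6 -> window=[2, 11, 6] (not full yet)
step 4: append 38 -> window=[2, 11, 6, 38] -> max=38
step 5: append 45 -> window=[11, 6, 38, 45] -> max=45
step 6: append 35 -> window=[6, 38, 45, 35] -> max=45
step 7: append 49 -> window=[38, 45, 35, 49] -> max=49
step 8: append 12 -> window=[45, 35, 49, 12] -> max=49
Window #5 max = 49

Answer: 49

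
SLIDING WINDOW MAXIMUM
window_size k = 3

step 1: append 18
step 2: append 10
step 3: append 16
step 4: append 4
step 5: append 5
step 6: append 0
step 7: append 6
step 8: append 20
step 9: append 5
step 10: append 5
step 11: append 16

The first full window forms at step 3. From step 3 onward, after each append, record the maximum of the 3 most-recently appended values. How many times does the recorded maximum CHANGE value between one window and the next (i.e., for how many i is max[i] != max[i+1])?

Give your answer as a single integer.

Answer: 5

Derivation:
step 1: append 18 -> window=[18] (not full yet)
step 2: append 10 -> window=[18, 10] (not full yet)
step 3: append 16 -> window=[18, 10, 16] -> max=18
step 4: append 4 -> window=[10, 16, 4] -> max=16
step 5: append 5 -> window=[16, 4, 5] -> max=16
step 6: append 0 -> window=[4, 5, 0] -> max=5
step 7: append 6 -> window=[5, 0, 6] -> max=6
step 8: append 20 -> window=[0, 6, 20] -> max=20
step 9: append 5 -> window=[6, 20, 5] -> max=20
step 10: append 5 -> window=[20, 5, 5] -> max=20
step 11: append 16 -> window=[5, 5, 16] -> max=16
Recorded maximums: 18 16 16 5 6 20 20 20 16
Changes between consecutive maximums: 5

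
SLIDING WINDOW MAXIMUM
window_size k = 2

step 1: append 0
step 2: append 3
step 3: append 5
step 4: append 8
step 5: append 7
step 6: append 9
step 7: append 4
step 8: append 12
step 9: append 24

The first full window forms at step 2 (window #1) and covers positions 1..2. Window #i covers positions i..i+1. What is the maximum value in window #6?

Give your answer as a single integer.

Answer: 9

Derivation:
step 1: append 0 -> window=[0] (not full yet)
step 2: append 3 -> window=[0, 3] -> max=3
step 3: append 5 -> window=[3, 5] -> max=5
step 4: append 8 -> window=[5, 8] -> max=8
step 5: append 7 -> window=[8, 7] -> max=8
step 6: append 9 -> window=[7, 9] -> max=9
step 7: append 4 -> window=[9, 4] -> max=9
Window #6 max = 9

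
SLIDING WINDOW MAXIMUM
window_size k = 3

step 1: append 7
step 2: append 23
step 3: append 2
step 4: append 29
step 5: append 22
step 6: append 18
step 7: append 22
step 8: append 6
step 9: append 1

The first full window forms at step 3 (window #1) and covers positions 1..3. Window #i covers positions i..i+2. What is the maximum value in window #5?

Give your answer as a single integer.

Answer: 22

Derivation:
step 1: append 7 -> window=[7] (not full yet)
step 2: append 23 -> window=[7, 23] (not full yet)
step 3: append 2 -> window=[7, 23, 2] -> max=23
step 4: append 29 -> window=[23, 2, 29] -> max=29
step 5: append 22 -> window=[2, 29, 22] -> max=29
step 6: append 18 -> window=[29, 22, 18] -> max=29
step 7: append 22 -> window=[22, 18, 22] -> max=22
Window #5 max = 22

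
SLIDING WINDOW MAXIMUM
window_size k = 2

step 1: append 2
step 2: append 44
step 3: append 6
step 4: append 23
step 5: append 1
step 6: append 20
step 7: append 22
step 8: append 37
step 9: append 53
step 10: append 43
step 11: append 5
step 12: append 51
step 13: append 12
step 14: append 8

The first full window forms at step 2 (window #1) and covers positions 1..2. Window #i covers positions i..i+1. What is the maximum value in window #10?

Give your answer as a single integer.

Answer: 43

Derivation:
step 1: append 2 -> window=[2] (not full yet)
step 2: append 44 -> window=[2, 44] -> max=44
step 3: append 6 -> window=[44, 6] -> max=44
step 4: append 23 -> window=[6, 23] -> max=23
step 5: append 1 -> window=[23, 1] -> max=23
step 6: append 20 -> window=[1, 20] -> max=20
step 7: append 22 -> window=[20, 22] -> max=22
step 8: append 37 -> window=[22, 37] -> max=37
step 9: append 53 -> window=[37, 53] -> max=53
step 10: append 43 -> window=[53, 43] -> max=53
step 11: append 5 -> window=[43, 5] -> max=43
Window #10 max = 43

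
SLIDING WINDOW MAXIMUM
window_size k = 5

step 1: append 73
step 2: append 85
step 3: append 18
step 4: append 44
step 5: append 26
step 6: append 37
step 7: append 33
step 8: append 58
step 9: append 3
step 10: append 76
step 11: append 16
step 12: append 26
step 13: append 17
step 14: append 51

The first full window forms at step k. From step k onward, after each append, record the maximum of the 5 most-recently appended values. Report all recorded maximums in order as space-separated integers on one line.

step 1: append 73 -> window=[73] (not full yet)
step 2: append 85 -> window=[73, 85] (not full yet)
step 3: append 18 -> window=[73, 85, 18] (not full yet)
step 4: append 44 -> window=[73, 85, 18, 44] (not full yet)
step 5: append 26 -> window=[73, 85, 18, 44, 26] -> max=85
step 6: append 37 -> window=[85, 18, 44, 26, 37] -> max=85
step 7: append 33 -> window=[18, 44, 26, 37, 33] -> max=44
step 8: append 58 -> window=[44, 26, 37, 33, 58] -> max=58
step 9: append 3 -> window=[26, 37, 33, 58, 3] -> max=58
step 10: append 76 -> window=[37, 33, 58, 3, 76] -> max=76
step 11: append 16 -> window=[33, 58, 3, 76, 16] -> max=76
step 12: append 26 -> window=[58, 3, 76, 16, 26] -> max=76
step 13: append 17 -> window=[3, 76, 16, 26, 17] -> max=76
step 14: append 51 -> window=[76, 16, 26, 17, 51] -> max=76

Answer: 85 85 44 58 58 76 76 76 76 76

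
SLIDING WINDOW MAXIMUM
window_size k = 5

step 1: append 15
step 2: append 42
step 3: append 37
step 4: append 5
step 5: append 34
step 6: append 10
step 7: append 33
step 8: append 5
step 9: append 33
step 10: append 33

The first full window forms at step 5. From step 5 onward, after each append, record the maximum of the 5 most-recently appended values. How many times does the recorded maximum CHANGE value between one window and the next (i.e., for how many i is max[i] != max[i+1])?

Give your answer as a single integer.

Answer: 3

Derivation:
step 1: append 15 -> window=[15] (not full yet)
step 2: append 42 -> window=[15, 42] (not full yet)
step 3: append 37 -> window=[15, 42, 37] (not full yet)
step 4: append 5 -> window=[15, 42, 37, 5] (not full yet)
step 5: append 34 -> window=[15, 42, 37, 5, 34] -> max=42
step 6: append 10 -> window=[42, 37, 5, 34, 10] -> max=42
step 7: append 33 -> window=[37, 5, 34, 10, 33] -> max=37
step 8: append 5 -> window=[5, 34, 10, 33, 5] -> max=34
step 9: append 33 -> window=[34, 10, 33, 5, 33] -> max=34
step 10: append 33 -> window=[10, 33, 5, 33, 33] -> max=33
Recorded maximums: 42 42 37 34 34 33
Changes between consecutive maximums: 3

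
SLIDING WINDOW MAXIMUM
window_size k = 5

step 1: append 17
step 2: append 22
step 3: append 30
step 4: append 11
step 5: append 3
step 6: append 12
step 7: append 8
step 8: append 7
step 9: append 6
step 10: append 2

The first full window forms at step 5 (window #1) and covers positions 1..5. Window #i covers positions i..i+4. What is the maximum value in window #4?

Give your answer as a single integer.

Answer: 12

Derivation:
step 1: append 17 -> window=[17] (not full yet)
step 2: append 22 -> window=[17, 22] (not full yet)
step 3: append 30 -> window=[17, 22, 30] (not full yet)
step 4: append 11 -> window=[17, 22, 30, 11] (not full yet)
step 5: append 3 -> window=[17, 22, 30, 11, 3] -> max=30
step 6: append 12 -> window=[22, 30, 11, 3, 12] -> max=30
step 7: append 8 -> window=[30, 11, 3, 12, 8] -> max=30
step 8: append 7 -> window=[11, 3, 12, 8, 7] -> max=12
Window #4 max = 12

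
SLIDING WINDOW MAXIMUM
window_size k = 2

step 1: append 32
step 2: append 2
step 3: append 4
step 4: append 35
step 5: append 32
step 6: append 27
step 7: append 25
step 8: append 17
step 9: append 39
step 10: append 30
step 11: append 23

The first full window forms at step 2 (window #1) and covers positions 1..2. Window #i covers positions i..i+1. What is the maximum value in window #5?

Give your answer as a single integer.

step 1: append 32 -> window=[32] (not full yet)
step 2: append 2 -> window=[32, 2] -> max=32
step 3: append 4 -> window=[2, 4] -> max=4
step 4: append 35 -> window=[4, 35] -> max=35
step 5: append 32 -> window=[35, 32] -> max=35
step 6: append 27 -> window=[32, 27] -> max=32
Window #5 max = 32

Answer: 32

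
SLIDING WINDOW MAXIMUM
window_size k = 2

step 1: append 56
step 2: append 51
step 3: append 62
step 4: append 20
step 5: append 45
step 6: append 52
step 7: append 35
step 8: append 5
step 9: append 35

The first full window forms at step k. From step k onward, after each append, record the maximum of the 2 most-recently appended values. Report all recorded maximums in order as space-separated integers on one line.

Answer: 56 62 62 45 52 52 35 35

Derivation:
step 1: append 56 -> window=[56] (not full yet)
step 2: append 51 -> window=[56, 51] -> max=56
step 3: append 62 -> window=[51, 62] -> max=62
step 4: append 20 -> window=[62, 20] -> max=62
step 5: append 45 -> window=[20, 45] -> max=45
step 6: append 52 -> window=[45, 52] -> max=52
step 7: append 35 -> window=[52, 35] -> max=52
step 8: append 5 -> window=[35, 5] -> max=35
step 9: append 35 -> window=[5, 35] -> max=35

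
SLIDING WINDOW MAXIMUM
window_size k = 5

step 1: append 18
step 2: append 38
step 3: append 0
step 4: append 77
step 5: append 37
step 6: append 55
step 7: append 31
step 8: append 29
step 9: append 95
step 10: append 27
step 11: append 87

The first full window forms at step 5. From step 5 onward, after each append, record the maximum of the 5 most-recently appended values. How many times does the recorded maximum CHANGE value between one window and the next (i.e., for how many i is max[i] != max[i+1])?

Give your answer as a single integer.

Answer: 1

Derivation:
step 1: append 18 -> window=[18] (not full yet)
step 2: append 38 -> window=[18, 38] (not full yet)
step 3: append 0 -> window=[18, 38, 0] (not full yet)
step 4: append 77 -> window=[18, 38, 0, 77] (not full yet)
step 5: append 37 -> window=[18, 38, 0, 77, 37] -> max=77
step 6: append 55 -> window=[38, 0, 77, 37, 55] -> max=77
step 7: append 31 -> window=[0, 77, 37, 55, 31] -> max=77
step 8: append 29 -> window=[77, 37, 55, 31, 29] -> max=77
step 9: append 95 -> window=[37, 55, 31, 29, 95] -> max=95
step 10: append 27 -> window=[55, 31, 29, 95, 27] -> max=95
step 11: append 87 -> window=[31, 29, 95, 27, 87] -> max=95
Recorded maximums: 77 77 77 77 95 95 95
Changes between consecutive maximums: 1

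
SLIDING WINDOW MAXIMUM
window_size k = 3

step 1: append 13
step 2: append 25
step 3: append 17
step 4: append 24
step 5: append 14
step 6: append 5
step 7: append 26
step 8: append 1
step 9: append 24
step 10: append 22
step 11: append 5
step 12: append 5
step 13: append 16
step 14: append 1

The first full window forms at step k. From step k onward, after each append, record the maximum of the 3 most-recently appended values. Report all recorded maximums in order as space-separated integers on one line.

step 1: append 13 -> window=[13] (not full yet)
step 2: append 25 -> window=[13, 25] (not full yet)
step 3: append 17 -> window=[13, 25, 17] -> max=25
step 4: append 24 -> window=[25, 17, 24] -> max=25
step 5: append 14 -> window=[17, 24, 14] -> max=24
step 6: append 5 -> window=[24, 14, 5] -> max=24
step 7: append 26 -> window=[14, 5, 26] -> max=26
step 8: append 1 -> window=[5, 26, 1] -> max=26
step 9: append 24 -> window=[26, 1, 24] -> max=26
step 10: append 22 -> window=[1, 24, 22] -> max=24
step 11: append 5 -> window=[24, 22, 5] -> max=24
step 12: append 5 -> window=[22, 5, 5] -> max=22
step 13: append 16 -> window=[5, 5, 16] -> max=16
step 14: append 1 -> window=[5, 16, 1] -> max=16

Answer: 25 25 24 24 26 26 26 24 24 22 16 16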